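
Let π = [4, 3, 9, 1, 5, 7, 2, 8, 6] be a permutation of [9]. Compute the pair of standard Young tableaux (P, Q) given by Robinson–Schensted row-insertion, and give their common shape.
P = [1, 2, 6, 8] / [3, 5, 7] / [4, 9];  Q = [1, 3, 6, 8] / [2, 5, 9] / [4, 7];  common shape = (4, 3, 2)

Row-insert the values π_1, π_2, … into P one at a time, bumping the leftmost entry strictly greater than the inserted value down to the next row. The recording tableau Q records, in position (i, j), the step at which that cell was added to P.
  Insert 4 (step 1): P = [4];  Q = [1]
  Insert 3 (step 2): P = [3] / [4];  Q = [1] / [2]
  Insert 9 (step 3): P = [3, 9] / [4];  Q = [1, 3] / [2]
  Insert 1 (step 4): P = [1, 9] / [3] / [4];  Q = [1, 3] / [2] / [4]
  Insert 5 (step 5): P = [1, 5] / [3, 9] / [4];  Q = [1, 3] / [2, 5] / [4]
  Insert 7 (step 6): P = [1, 5, 7] / [3, 9] / [4];  Q = [1, 3, 6] / [2, 5] / [4]
  Insert 2 (step 7): P = [1, 2, 7] / [3, 5] / [4, 9];  Q = [1, 3, 6] / [2, 5] / [4, 7]
  Insert 8 (step 8): P = [1, 2, 7, 8] / [3, 5] / [4, 9];  Q = [1, 3, 6, 8] / [2, 5] / [4, 7]
  Insert 6 (step 9): P = [1, 2, 6, 8] / [3, 5, 7] / [4, 9];  Q = [1, 3, 6, 8] / [2, 5, 9] / [4, 7]
Final shape: (4, 3, 2).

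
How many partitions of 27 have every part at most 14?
p(27, parts ≤ 14) = 2738

Use the recurrence p(n, m) = p(n, m−1) + p(n−m, m): either the largest part is < m (count p(n, m−1)) or the largest part is exactly m (remove one copy of m, count p(n−m, m)). With p(0, ·) = 1 this gives p(27, parts ≤ 14) = 2738. (By conjugating Young diagrams, this also counts partitions of 27 into at most 14 parts.)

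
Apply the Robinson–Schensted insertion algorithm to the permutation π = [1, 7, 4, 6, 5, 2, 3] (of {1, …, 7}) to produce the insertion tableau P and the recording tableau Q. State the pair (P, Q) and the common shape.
P = [1, 2, 3] / [4, 5] / [6] / [7];  Q = [1, 2, 4] / [3, 7] / [5] / [6];  common shape = (3, 2, 1, 1)

Row-insert the values π_1, π_2, … into P one at a time, bumping the leftmost entry strictly greater than the inserted value down to the next row. The recording tableau Q records, in position (i, j), the step at which that cell was added to P.
  Insert 1 (step 1): P = [1];  Q = [1]
  Insert 7 (step 2): P = [1, 7];  Q = [1, 2]
  Insert 4 (step 3): P = [1, 4] / [7];  Q = [1, 2] / [3]
  Insert 6 (step 4): P = [1, 4, 6] / [7];  Q = [1, 2, 4] / [3]
  Insert 5 (step 5): P = [1, 4, 5] / [6] / [7];  Q = [1, 2, 4] / [3] / [5]
  Insert 2 (step 6): P = [1, 2, 5] / [4] / [6] / [7];  Q = [1, 2, 4] / [3] / [5] / [6]
  Insert 3 (step 7): P = [1, 2, 3] / [4, 5] / [6] / [7];  Q = [1, 2, 4] / [3, 7] / [5] / [6]
Final shape: (3, 2, 1, 1).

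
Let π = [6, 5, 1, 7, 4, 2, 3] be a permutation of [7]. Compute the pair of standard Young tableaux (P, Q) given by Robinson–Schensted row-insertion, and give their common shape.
P = [1, 2, 3] / [4, 7] / [5] / [6];  Q = [1, 4, 7] / [2, 5] / [3] / [6];  common shape = (3, 2, 1, 1)

Row-insert the values π_1, π_2, … into P one at a time, bumping the leftmost entry strictly greater than the inserted value down to the next row. The recording tableau Q records, in position (i, j), the step at which that cell was added to P.
  Insert 6 (step 1): P = [6];  Q = [1]
  Insert 5 (step 2): P = [5] / [6];  Q = [1] / [2]
  Insert 1 (step 3): P = [1] / [5] / [6];  Q = [1] / [2] / [3]
  Insert 7 (step 4): P = [1, 7] / [5] / [6];  Q = [1, 4] / [2] / [3]
  Insert 4 (step 5): P = [1, 4] / [5, 7] / [6];  Q = [1, 4] / [2, 5] / [3]
  Insert 2 (step 6): P = [1, 2] / [4, 7] / [5] / [6];  Q = [1, 4] / [2, 5] / [3] / [6]
  Insert 3 (step 7): P = [1, 2, 3] / [4, 7] / [5] / [6];  Q = [1, 4, 7] / [2, 5] / [3] / [6]
Final shape: (3, 2, 1, 1).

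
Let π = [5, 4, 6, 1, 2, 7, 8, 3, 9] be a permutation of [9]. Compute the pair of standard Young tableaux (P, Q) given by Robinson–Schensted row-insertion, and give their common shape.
P = [1, 2, 3, 8, 9] / [4, 6, 7] / [5];  Q = [1, 3, 6, 7, 9] / [2, 5, 8] / [4];  common shape = (5, 3, 1)

Row-insert the values π_1, π_2, … into P one at a time, bumping the leftmost entry strictly greater than the inserted value down to the next row. The recording tableau Q records, in position (i, j), the step at which that cell was added to P.
  Insert 5 (step 1): P = [5];  Q = [1]
  Insert 4 (step 2): P = [4] / [5];  Q = [1] / [2]
  Insert 6 (step 3): P = [4, 6] / [5];  Q = [1, 3] / [2]
  Insert 1 (step 4): P = [1, 6] / [4] / [5];  Q = [1, 3] / [2] / [4]
  Insert 2 (step 5): P = [1, 2] / [4, 6] / [5];  Q = [1, 3] / [2, 5] / [4]
  Insert 7 (step 6): P = [1, 2, 7] / [4, 6] / [5];  Q = [1, 3, 6] / [2, 5] / [4]
  Insert 8 (step 7): P = [1, 2, 7, 8] / [4, 6] / [5];  Q = [1, 3, 6, 7] / [2, 5] / [4]
  Insert 3 (step 8): P = [1, 2, 3, 8] / [4, 6, 7] / [5];  Q = [1, 3, 6, 7] / [2, 5, 8] / [4]
  Insert 9 (step 9): P = [1, 2, 3, 8, 9] / [4, 6, 7] / [5];  Q = [1, 3, 6, 7, 9] / [2, 5, 8] / [4]
Final shape: (5, 3, 1).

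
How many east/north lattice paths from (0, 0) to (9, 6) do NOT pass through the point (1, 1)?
Number of paths = 2431

Total paths from (0, 0) to (9, 6): C(15, 9) = 5005. Paths through (1, 1): (paths (0, 0) → (1, 1)) × (paths (1, 1) → (9, 6)) = C(2, 1) · C(13, 8) = 2 · 1287 = 2574. Avoidance count = 5005 − 2574 = 2431.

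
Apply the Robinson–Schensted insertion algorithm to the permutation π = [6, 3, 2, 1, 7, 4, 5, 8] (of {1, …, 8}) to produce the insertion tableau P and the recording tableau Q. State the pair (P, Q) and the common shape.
P = [1, 4, 5, 8] / [2, 7] / [3] / [6];  Q = [1, 5, 7, 8] / [2, 6] / [3] / [4];  common shape = (4, 2, 1, 1)

Row-insert the values π_1, π_2, … into P one at a time, bumping the leftmost entry strictly greater than the inserted value down to the next row. The recording tableau Q records, in position (i, j), the step at which that cell was added to P.
  Insert 6 (step 1): P = [6];  Q = [1]
  Insert 3 (step 2): P = [3] / [6];  Q = [1] / [2]
  Insert 2 (step 3): P = [2] / [3] / [6];  Q = [1] / [2] / [3]
  Insert 1 (step 4): P = [1] / [2] / [3] / [6];  Q = [1] / [2] / [3] / [4]
  Insert 7 (step 5): P = [1, 7] / [2] / [3] / [6];  Q = [1, 5] / [2] / [3] / [4]
  Insert 4 (step 6): P = [1, 4] / [2, 7] / [3] / [6];  Q = [1, 5] / [2, 6] / [3] / [4]
  Insert 5 (step 7): P = [1, 4, 5] / [2, 7] / [3] / [6];  Q = [1, 5, 7] / [2, 6] / [3] / [4]
  Insert 8 (step 8): P = [1, 4, 5, 8] / [2, 7] / [3] / [6];  Q = [1, 5, 7, 8] / [2, 6] / [3] / [4]
Final shape: (4, 2, 1, 1).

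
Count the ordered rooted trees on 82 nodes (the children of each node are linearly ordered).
C_81 = 4462290049988320482463241297506133183499654740

These ordered rooted trees are counted by the Catalan number C_n = (1/(n + 1)) · C(2n, n). For n = 81: C_81 = (1/82) · C(162, 81) = 365907784099042279561985786395502921046971688680/82 = 4462290049988320482463241297506133183499654740.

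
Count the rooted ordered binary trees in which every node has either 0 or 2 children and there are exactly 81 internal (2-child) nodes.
C_81 = 4462290049988320482463241297506133183499654740

These full binary trees are counted by the Catalan number C_n = (1/(n + 1)) · C(2n, n). For n = 81: C_81 = (1/82) · C(162, 81) = 365907784099042279561985786395502921046971688680/82 = 4462290049988320482463241297506133183499654740.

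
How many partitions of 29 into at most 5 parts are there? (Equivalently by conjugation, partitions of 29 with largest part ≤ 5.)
p(29, parts ≤ 5) = 603

Use the recurrence p(n, m) = p(n, m−1) + p(n−m, m): either the largest part is < m (count p(n, m−1)) or the largest part is exactly m (remove one copy of m, count p(n−m, m)). With p(0, ·) = 1 this gives p(29, parts ≤ 5) = 603. (By conjugating Young diagrams, this also counts partitions of 29 into at most 5 parts.)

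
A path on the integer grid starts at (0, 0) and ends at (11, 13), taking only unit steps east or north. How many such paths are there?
Number of paths = 2496144

A monotone lattice path from (0, 0) to (11, 13) consists of 11 east steps and 13 north steps in some order, so it is determined by which 11 of the 24 steps are east. The count is C(24, 11) = 2496144.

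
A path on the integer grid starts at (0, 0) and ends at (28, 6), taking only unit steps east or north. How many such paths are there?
Number of paths = 1344904

A monotone lattice path from (0, 0) to (28, 6) consists of 28 east steps and 6 north steps in some order, so it is determined by which 28 of the 34 steps are east. The count is C(34, 28) = 1344904.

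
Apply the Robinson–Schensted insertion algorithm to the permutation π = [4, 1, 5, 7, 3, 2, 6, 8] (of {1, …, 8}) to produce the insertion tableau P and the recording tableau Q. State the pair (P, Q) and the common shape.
P = [1, 2, 6, 8] / [3, 5, 7] / [4];  Q = [1, 3, 4, 8] / [2, 5, 7] / [6];  common shape = (4, 3, 1)

Row-insert the values π_1, π_2, … into P one at a time, bumping the leftmost entry strictly greater than the inserted value down to the next row. The recording tableau Q records, in position (i, j), the step at which that cell was added to P.
  Insert 4 (step 1): P = [4];  Q = [1]
  Insert 1 (step 2): P = [1] / [4];  Q = [1] / [2]
  Insert 5 (step 3): P = [1, 5] / [4];  Q = [1, 3] / [2]
  Insert 7 (step 4): P = [1, 5, 7] / [4];  Q = [1, 3, 4] / [2]
  Insert 3 (step 5): P = [1, 3, 7] / [4, 5];  Q = [1, 3, 4] / [2, 5]
  Insert 2 (step 6): P = [1, 2, 7] / [3, 5] / [4];  Q = [1, 3, 4] / [2, 5] / [6]
  Insert 6 (step 7): P = [1, 2, 6] / [3, 5, 7] / [4];  Q = [1, 3, 4] / [2, 5, 7] / [6]
  Insert 8 (step 8): P = [1, 2, 6, 8] / [3, 5, 7] / [4];  Q = [1, 3, 4, 8] / [2, 5, 7] / [6]
Final shape: (4, 3, 1).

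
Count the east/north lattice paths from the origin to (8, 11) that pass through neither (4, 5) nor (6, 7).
Number of paths = 34722

Inclusion–exclusion. Total paths: C(19, 8) = 75582. Through P₁: C(9, 4)·C(10, 4) = 26460. Through P₂: C(13, 6)·C(6, 2) = 25740. Since P₁ is strictly southwest of P₂, a monotone path through both must visit P₁ then P₂; paths through both = C(9, 4)·C(4, 2)·C(6, 2) = 11340. Avoid both = 75582 − 26460 − 25740 + 11340 = 34722.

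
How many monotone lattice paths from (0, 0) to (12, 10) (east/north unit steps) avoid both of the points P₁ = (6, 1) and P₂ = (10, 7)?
Number of paths = 431831

Inclusion–exclusion. Total paths: C(22, 12) = 646646. Through P₁: C(7, 6)·C(15, 6) = 35035. Through P₂: C(17, 10)·C(5, 2) = 194480. Since P₁ is strictly southwest of P₂, a monotone path through both must visit P₁ then P₂; paths through both = C(7, 6)·C(10, 4)·C(5, 2) = 14700. Avoid both = 646646 − 35035 − 194480 + 14700 = 431831.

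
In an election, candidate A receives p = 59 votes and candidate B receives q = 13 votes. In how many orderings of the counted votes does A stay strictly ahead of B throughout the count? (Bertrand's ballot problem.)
Strict-lead orderings = 45301992170960

Total orderings of the 72 votes with 59 for A: C(72, 59) = 70907466006720. By the Bertrand ballot formula (Cycle Lemma / reflection principle), the number of orderings in which A is strictly ahead of B throughout is (p − q)/(p + q) · C(p + q, p) = (59 − 13)/(59 + 13) · 70907466006720 = 45301992170960.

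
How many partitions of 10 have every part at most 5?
p(10, parts ≤ 5) = 30

Partitions of 10 with all parts ≤ 5: 5+5, 5+4+1, 5+3+2, 5+3+1+1, 5+2+2+1, 5+2+1+1+1, 5+1+1+1+1+1, 4+4+2, 4+4+1+1, 4+3+3, 4+3+2+1, 4+3+1+1+1, 4+2+2+2, 4+2+2+1+1, 4+2+1+1+1+1, 4+1+1+1+1+1+1, 3+3+3+1, 3+3+2+2, 3+3+2+1+1, 3+3+1+1+1+1, 3+2+2+2+1, 3+2+2+1+1+1, 3+2+1+1+1+1+1, 3+1+1+1+1+1+1+1, 2+2+2+2+2, 2+2+2+2+1+1, 2+2+2+1+1+1+1, 2+2+1+1+1+1+1+1, 2+1+1+1+1+1+1+1+1, 1+1+1+1+1+1+1+1+1+1. Count = 30.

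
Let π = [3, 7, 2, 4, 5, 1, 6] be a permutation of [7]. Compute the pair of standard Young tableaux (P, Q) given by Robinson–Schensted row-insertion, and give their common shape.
P = [1, 4, 5, 6] / [2, 7] / [3];  Q = [1, 2, 5, 7] / [3, 4] / [6];  common shape = (4, 2, 1)

Row-insert the values π_1, π_2, … into P one at a time, bumping the leftmost entry strictly greater than the inserted value down to the next row. The recording tableau Q records, in position (i, j), the step at which that cell was added to P.
  Insert 3 (step 1): P = [3];  Q = [1]
  Insert 7 (step 2): P = [3, 7];  Q = [1, 2]
  Insert 2 (step 3): P = [2, 7] / [3];  Q = [1, 2] / [3]
  Insert 4 (step 4): P = [2, 4] / [3, 7];  Q = [1, 2] / [3, 4]
  Insert 5 (step 5): P = [2, 4, 5] / [3, 7];  Q = [1, 2, 5] / [3, 4]
  Insert 1 (step 6): P = [1, 4, 5] / [2, 7] / [3];  Q = [1, 2, 5] / [3, 4] / [6]
  Insert 6 (step 7): P = [1, 4, 5, 6] / [2, 7] / [3];  Q = [1, 2, 5, 7] / [3, 4] / [6]
Final shape: (4, 2, 1).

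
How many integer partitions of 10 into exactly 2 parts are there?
p(10, 2 parts) = 5

Partitions of n into exactly k parts ↔ partitions of n − k into at most k parts (subtract 1 from each part). For n = 10, k = 2, the partitions are: 9+1, 8+2, 7+3, 6+4, 5+5. Count = 5.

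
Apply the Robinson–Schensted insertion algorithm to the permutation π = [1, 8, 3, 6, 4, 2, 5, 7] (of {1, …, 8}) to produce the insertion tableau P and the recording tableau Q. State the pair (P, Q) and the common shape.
P = [1, 2, 4, 5, 7] / [3] / [6] / [8];  Q = [1, 2, 4, 7, 8] / [3] / [5] / [6];  common shape = (5, 1, 1, 1)

Row-insert the values π_1, π_2, … into P one at a time, bumping the leftmost entry strictly greater than the inserted value down to the next row. The recording tableau Q records, in position (i, j), the step at which that cell was added to P.
  Insert 1 (step 1): P = [1];  Q = [1]
  Insert 8 (step 2): P = [1, 8];  Q = [1, 2]
  Insert 3 (step 3): P = [1, 3] / [8];  Q = [1, 2] / [3]
  Insert 6 (step 4): P = [1, 3, 6] / [8];  Q = [1, 2, 4] / [3]
  Insert 4 (step 5): P = [1, 3, 4] / [6] / [8];  Q = [1, 2, 4] / [3] / [5]
  Insert 2 (step 6): P = [1, 2, 4] / [3] / [6] / [8];  Q = [1, 2, 4] / [3] / [5] / [6]
  Insert 5 (step 7): P = [1, 2, 4, 5] / [3] / [6] / [8];  Q = [1, 2, 4, 7] / [3] / [5] / [6]
  Insert 7 (step 8): P = [1, 2, 4, 5, 7] / [3] / [6] / [8];  Q = [1, 2, 4, 7, 8] / [3] / [5] / [6]
Final shape: (5, 1, 1, 1).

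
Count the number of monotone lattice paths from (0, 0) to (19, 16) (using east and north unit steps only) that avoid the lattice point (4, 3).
Number of paths = 2749453350

Total paths from (0, 0) to (19, 16): C(35, 19) = 4059928950. Paths through (4, 3): (paths (0, 0) → (4, 3)) × (paths (4, 3) → (19, 16)) = C(7, 4) · C(28, 15) = 35 · 37442160 = 1310475600. Avoidance count = 4059928950 − 1310475600 = 2749453350.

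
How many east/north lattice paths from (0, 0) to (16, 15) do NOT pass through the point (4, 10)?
Number of paths = 294346007

Total paths from (0, 0) to (16, 15): C(31, 16) = 300540195. Paths through (4, 10): (paths (0, 0) → (4, 10)) × (paths (4, 10) → (16, 15)) = C(14, 4) · C(17, 12) = 1001 · 6188 = 6194188. Avoidance count = 300540195 − 6194188 = 294346007.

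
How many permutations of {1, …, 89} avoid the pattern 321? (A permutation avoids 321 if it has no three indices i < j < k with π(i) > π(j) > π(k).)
C_89 = 254224158304000796523953440778841647086547372026600

These 321-avoiding permutations are counted by the Catalan number C_n = (1/(n + 1)) · C(2n, n). For n = 89: C_89 = (1/90) · C(178, 89) = 22880174247360071687155809670095748237789263482394000/90 = 254224158304000796523953440778841647086547372026600.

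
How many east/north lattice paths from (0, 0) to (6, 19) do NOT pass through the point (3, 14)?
Number of paths = 139020

Total paths from (0, 0) to (6, 19): C(25, 6) = 177100. Paths through (3, 14): (paths (0, 0) → (3, 14)) × (paths (3, 14) → (6, 19)) = C(17, 3) · C(8, 3) = 680 · 56 = 38080. Avoidance count = 177100 − 38080 = 139020.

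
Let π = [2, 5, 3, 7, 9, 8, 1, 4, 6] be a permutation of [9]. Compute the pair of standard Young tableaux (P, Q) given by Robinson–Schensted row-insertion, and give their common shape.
P = [1, 3, 4, 6] / [2, 7, 8] / [5, 9];  Q = [1, 2, 4, 5] / [3, 6, 9] / [7, 8];  common shape = (4, 3, 2)

Row-insert the values π_1, π_2, … into P one at a time, bumping the leftmost entry strictly greater than the inserted value down to the next row. The recording tableau Q records, in position (i, j), the step at which that cell was added to P.
  Insert 2 (step 1): P = [2];  Q = [1]
  Insert 5 (step 2): P = [2, 5];  Q = [1, 2]
  Insert 3 (step 3): P = [2, 3] / [5];  Q = [1, 2] / [3]
  Insert 7 (step 4): P = [2, 3, 7] / [5];  Q = [1, 2, 4] / [3]
  Insert 9 (step 5): P = [2, 3, 7, 9] / [5];  Q = [1, 2, 4, 5] / [3]
  Insert 8 (step 6): P = [2, 3, 7, 8] / [5, 9];  Q = [1, 2, 4, 5] / [3, 6]
  Insert 1 (step 7): P = [1, 3, 7, 8] / [2, 9] / [5];  Q = [1, 2, 4, 5] / [3, 6] / [7]
  Insert 4 (step 8): P = [1, 3, 4, 8] / [2, 7] / [5, 9];  Q = [1, 2, 4, 5] / [3, 6] / [7, 8]
  Insert 6 (step 9): P = [1, 3, 4, 6] / [2, 7, 8] / [5, 9];  Q = [1, 2, 4, 5] / [3, 6, 9] / [7, 8]
Final shape: (4, 3, 2).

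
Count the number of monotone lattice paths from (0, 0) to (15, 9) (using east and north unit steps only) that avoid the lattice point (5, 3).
Number of paths = 859056

Total paths from (0, 0) to (15, 9): C(24, 15) = 1307504. Paths through (5, 3): (paths (0, 0) → (5, 3)) × (paths (5, 3) → (15, 9)) = C(8, 5) · C(16, 10) = 56 · 8008 = 448448. Avoidance count = 1307504 − 448448 = 859056.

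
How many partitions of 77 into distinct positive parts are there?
q(77) = 58499

A partition into distinct parts is a strictly decreasing sequence summing to n. The recurrence d(n, m) = d(n, m−1) + d(n−m, m−1) (use part m at most once) with q(n) = d(n, n) gives q(77) = 58499. (Euler's theorem: # distinct-part partitions = # odd-part partitions.)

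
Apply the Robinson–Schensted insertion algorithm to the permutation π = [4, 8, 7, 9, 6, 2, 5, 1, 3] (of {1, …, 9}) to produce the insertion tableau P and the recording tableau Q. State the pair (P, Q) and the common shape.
P = [1, 3, 9] / [2, 5] / [4, 6] / [7] / [8];  Q = [1, 2, 4] / [3, 7] / [5, 9] / [6] / [8];  common shape = (3, 2, 2, 1, 1)

Row-insert the values π_1, π_2, … into P one at a time, bumping the leftmost entry strictly greater than the inserted value down to the next row. The recording tableau Q records, in position (i, j), the step at which that cell was added to P.
  Insert 4 (step 1): P = [4];  Q = [1]
  Insert 8 (step 2): P = [4, 8];  Q = [1, 2]
  Insert 7 (step 3): P = [4, 7] / [8];  Q = [1, 2] / [3]
  Insert 9 (step 4): P = [4, 7, 9] / [8];  Q = [1, 2, 4] / [3]
  Insert 6 (step 5): P = [4, 6, 9] / [7] / [8];  Q = [1, 2, 4] / [3] / [5]
  Insert 2 (step 6): P = [2, 6, 9] / [4] / [7] / [8];  Q = [1, 2, 4] / [3] / [5] / [6]
  Insert 5 (step 7): P = [2, 5, 9] / [4, 6] / [7] / [8];  Q = [1, 2, 4] / [3, 7] / [5] / [6]
  Insert 1 (step 8): P = [1, 5, 9] / [2, 6] / [4] / [7] / [8];  Q = [1, 2, 4] / [3, 7] / [5] / [6] / [8]
  Insert 3 (step 9): P = [1, 3, 9] / [2, 5] / [4, 6] / [7] / [8];  Q = [1, 2, 4] / [3, 7] / [5, 9] / [6] / [8]
Final shape: (3, 2, 2, 1, 1).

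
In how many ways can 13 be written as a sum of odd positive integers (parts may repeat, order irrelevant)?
p_odd(13) = 18

Partitions of 13 using only odd parts 1, 3, 5, …: 13, 11+1+1, 9+3+1, 9+1+1+1+1, 7+5+1, 7+3+3, 7+3+1+1+1, 7+1+1+1+1+1+1, 5+5+3, 5+5+1+1+1, 5+3+3+1+1, 5+3+1+1+1+1+1, 5+1+1+1+1+1+1+1+1, 3+3+3+3+1, 3+3+3+1+1+1+1, 3+3+1+1+1+1+1+1+1, 3+1+1+1+1+1+1+1+1+1+1, 1+1+1+1+1+1+1+1+1+1+1+1+1. There are 18. (Euler: this equals q(13), the number of distinct-part partitions.)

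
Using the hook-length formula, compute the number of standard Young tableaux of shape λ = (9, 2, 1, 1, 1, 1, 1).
# SYT of shape (9, 2, 1, 1, 1, 1, 1) = 36608

Hook-length formula: f^λ = n! / Π hook(c), product over all cells c of the Young diagram. For λ = (9, 2, 1, 1, 1, 1, 1), n = 16 boxes. Hook lengths by row (left-to-right, top-to-bottom): [15, 9, 7, 6, 5, 4, 3, 2, 1]; [7, 1]; [5]; [4]; [3]; [2]; [1]. Product of hooks = 571536000. So f^λ = 16! / 571536000 = 20922789888000 / 571536000 = 36608.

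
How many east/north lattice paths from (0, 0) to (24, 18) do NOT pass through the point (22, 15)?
Number of paths = 260055123450

Total paths from (0, 0) to (24, 18): C(42, 24) = 353697121050. Paths through (22, 15): (paths (0, 0) → (22, 15)) × (paths (22, 15) → (24, 18)) = C(37, 22) · C(5, 2) = 9364199760 · 10 = 93641997600. Avoidance count = 353697121050 − 93641997600 = 260055123450.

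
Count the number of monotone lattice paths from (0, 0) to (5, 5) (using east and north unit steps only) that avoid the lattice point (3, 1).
Number of paths = 192

Total paths from (0, 0) to (5, 5): C(10, 5) = 252. Paths through (3, 1): (paths (0, 0) → (3, 1)) × (paths (3, 1) → (5, 5)) = C(4, 3) · C(6, 2) = 4 · 15 = 60. Avoidance count = 252 − 60 = 192.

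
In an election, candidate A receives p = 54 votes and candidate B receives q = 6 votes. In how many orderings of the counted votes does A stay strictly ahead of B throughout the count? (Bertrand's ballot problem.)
Strict-lead orderings = 40051088

Total orderings of the 60 votes with 54 for A: C(60, 54) = 50063860. By the Bertrand ballot formula (Cycle Lemma / reflection principle), the number of orderings in which A is strictly ahead of B throughout is (p − q)/(p + q) · C(p + q, p) = (54 − 6)/(54 + 6) · 50063860 = 40051088.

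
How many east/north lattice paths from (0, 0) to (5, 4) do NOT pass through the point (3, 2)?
Number of paths = 66

Total paths from (0, 0) to (5, 4): C(9, 5) = 126. Paths through (3, 2): (paths (0, 0) → (3, 2)) × (paths (3, 2) → (5, 4)) = C(5, 3) · C(4, 2) = 10 · 6 = 60. Avoidance count = 126 − 60 = 66.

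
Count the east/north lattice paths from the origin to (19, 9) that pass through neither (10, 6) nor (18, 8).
Number of paths = 2741310

Inclusion–exclusion. Total paths: C(28, 19) = 6906900. Through P₁: C(16, 10)·C(12, 9) = 1761760. Through P₂: C(26, 18)·C(2, 1) = 3124550. Since P₁ is strictly southwest of P₂, a monotone path through both must visit P₁ then P₂; paths through both = C(16, 10)·C(10, 8)·C(2, 1) = 720720. Avoid both = 6906900 − 1761760 − 3124550 + 720720 = 2741310.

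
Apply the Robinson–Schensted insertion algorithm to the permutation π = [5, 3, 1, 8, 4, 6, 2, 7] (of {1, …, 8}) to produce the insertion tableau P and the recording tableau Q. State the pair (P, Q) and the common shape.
P = [1, 2, 6, 7] / [3, 4] / [5, 8];  Q = [1, 4, 6, 8] / [2, 5] / [3, 7];  common shape = (4, 2, 2)

Row-insert the values π_1, π_2, … into P one at a time, bumping the leftmost entry strictly greater than the inserted value down to the next row. The recording tableau Q records, in position (i, j), the step at which that cell was added to P.
  Insert 5 (step 1): P = [5];  Q = [1]
  Insert 3 (step 2): P = [3] / [5];  Q = [1] / [2]
  Insert 1 (step 3): P = [1] / [3] / [5];  Q = [1] / [2] / [3]
  Insert 8 (step 4): P = [1, 8] / [3] / [5];  Q = [1, 4] / [2] / [3]
  Insert 4 (step 5): P = [1, 4] / [3, 8] / [5];  Q = [1, 4] / [2, 5] / [3]
  Insert 6 (step 6): P = [1, 4, 6] / [3, 8] / [5];  Q = [1, 4, 6] / [2, 5] / [3]
  Insert 2 (step 7): P = [1, 2, 6] / [3, 4] / [5, 8];  Q = [1, 4, 6] / [2, 5] / [3, 7]
  Insert 7 (step 8): P = [1, 2, 6, 7] / [3, 4] / [5, 8];  Q = [1, 4, 6, 8] / [2, 5] / [3, 7]
Final shape: (4, 2, 2).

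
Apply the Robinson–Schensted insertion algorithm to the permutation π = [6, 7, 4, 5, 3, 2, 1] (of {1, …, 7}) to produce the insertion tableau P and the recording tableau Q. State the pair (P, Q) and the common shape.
P = [1, 5] / [2, 7] / [3] / [4] / [6];  Q = [1, 2] / [3, 4] / [5] / [6] / [7];  common shape = (2, 2, 1, 1, 1)

Row-insert the values π_1, π_2, … into P one at a time, bumping the leftmost entry strictly greater than the inserted value down to the next row. The recording tableau Q records, in position (i, j), the step at which that cell was added to P.
  Insert 6 (step 1): P = [6];  Q = [1]
  Insert 7 (step 2): P = [6, 7];  Q = [1, 2]
  Insert 4 (step 3): P = [4, 7] / [6];  Q = [1, 2] / [3]
  Insert 5 (step 4): P = [4, 5] / [6, 7];  Q = [1, 2] / [3, 4]
  Insert 3 (step 5): P = [3, 5] / [4, 7] / [6];  Q = [1, 2] / [3, 4] / [5]
  Insert 2 (step 6): P = [2, 5] / [3, 7] / [4] / [6];  Q = [1, 2] / [3, 4] / [5] / [6]
  Insert 1 (step 7): P = [1, 5] / [2, 7] / [3] / [4] / [6];  Q = [1, 2] / [3, 4] / [5] / [6] / [7]
Final shape: (2, 2, 1, 1, 1).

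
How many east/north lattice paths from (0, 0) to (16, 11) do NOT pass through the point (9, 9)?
Number of paths = 11287575

Total paths from (0, 0) to (16, 11): C(27, 16) = 13037895. Paths through (9, 9): (paths (0, 0) → (9, 9)) × (paths (9, 9) → (16, 11)) = C(18, 9) · C(9, 7) = 48620 · 36 = 1750320. Avoidance count = 13037895 − 1750320 = 11287575.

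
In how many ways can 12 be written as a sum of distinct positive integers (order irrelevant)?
q(12) = 15

List partitions of 12 into distinct parts: 12, 11+1, 10+2, 9+3, 9+2+1, 8+4, 8+3+1, 7+5, 7+4+1, 7+3+2, 6+5+1, 6+4+2, 6+3+2+1, 5+4+3, 5+4+2+1. There are q(12) = 15. (Euler: this equals the number of odd-part partitions of 12.)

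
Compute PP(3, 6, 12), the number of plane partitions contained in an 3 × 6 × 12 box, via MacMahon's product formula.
PP(3, 6, 12) = 99604982880

Evaluate the triple product over i = 1..3, j = 1..6, k = 1..12. The factors are (2/1) · (3/2) · (4/3) · (5/4) · (6/5) · (7/6) · (8/7) · (9/8) · … (216 factors total). The numerators and denominators telescope so the product is an integer; carrying out the multiplication exactly gives PP(3, 6, 12) = 99604982880.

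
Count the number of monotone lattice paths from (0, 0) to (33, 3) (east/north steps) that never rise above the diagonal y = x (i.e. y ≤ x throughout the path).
Number of paths = 6510

By the reflection principle (André's argument), the number of monotone paths to (33, 3) with n ≤ m that never go above y = x is C(36, 33) − C(36, 34) = 7140 − 630 = 6510.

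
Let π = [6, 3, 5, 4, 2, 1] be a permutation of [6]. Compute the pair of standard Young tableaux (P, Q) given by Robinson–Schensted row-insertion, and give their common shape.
P = [1, 4] / [2] / [3] / [5] / [6];  Q = [1, 3] / [2] / [4] / [5] / [6];  common shape = (2, 1, 1, 1, 1)

Row-insert the values π_1, π_2, … into P one at a time, bumping the leftmost entry strictly greater than the inserted value down to the next row. The recording tableau Q records, in position (i, j), the step at which that cell was added to P.
  Insert 6 (step 1): P = [6];  Q = [1]
  Insert 3 (step 2): P = [3] / [6];  Q = [1] / [2]
  Insert 5 (step 3): P = [3, 5] / [6];  Q = [1, 3] / [2]
  Insert 4 (step 4): P = [3, 4] / [5] / [6];  Q = [1, 3] / [2] / [4]
  Insert 2 (step 5): P = [2, 4] / [3] / [5] / [6];  Q = [1, 3] / [2] / [4] / [5]
  Insert 1 (step 6): P = [1, 4] / [2] / [3] / [5] / [6];  Q = [1, 3] / [2] / [4] / [5] / [6]
Final shape: (2, 1, 1, 1, 1).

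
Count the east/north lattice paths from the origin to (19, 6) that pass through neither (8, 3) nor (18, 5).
Number of paths = 71522

Inclusion–exclusion. Total paths: C(25, 19) = 177100. Through P₁: C(11, 8)·C(14, 11) = 60060. Through P₂: C(23, 18)·C(2, 1) = 67298. Since P₁ is strictly southwest of P₂, a monotone path through both must visit P₁ then P₂; paths through both = C(11, 8)·C(12, 10)·C(2, 1) = 21780. Avoid both = 177100 − 60060 − 67298 + 21780 = 71522.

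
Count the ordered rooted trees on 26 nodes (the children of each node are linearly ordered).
C_25 = 4861946401452

These ordered rooted trees are counted by the Catalan number C_n = (1/(n + 1)) · C(2n, n). For n = 25: C_25 = (1/26) · C(50, 25) = 126410606437752/26 = 4861946401452.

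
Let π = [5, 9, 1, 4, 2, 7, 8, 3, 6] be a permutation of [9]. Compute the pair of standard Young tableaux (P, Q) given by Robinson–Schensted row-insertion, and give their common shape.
P = [1, 2, 3, 6] / [4, 7, 8] / [5, 9];  Q = [1, 2, 6, 7] / [3, 4, 9] / [5, 8];  common shape = (4, 3, 2)

Row-insert the values π_1, π_2, … into P one at a time, bumping the leftmost entry strictly greater than the inserted value down to the next row. The recording tableau Q records, in position (i, j), the step at which that cell was added to P.
  Insert 5 (step 1): P = [5];  Q = [1]
  Insert 9 (step 2): P = [5, 9];  Q = [1, 2]
  Insert 1 (step 3): P = [1, 9] / [5];  Q = [1, 2] / [3]
  Insert 4 (step 4): P = [1, 4] / [5, 9];  Q = [1, 2] / [3, 4]
  Insert 2 (step 5): P = [1, 2] / [4, 9] / [5];  Q = [1, 2] / [3, 4] / [5]
  Insert 7 (step 6): P = [1, 2, 7] / [4, 9] / [5];  Q = [1, 2, 6] / [3, 4] / [5]
  Insert 8 (step 7): P = [1, 2, 7, 8] / [4, 9] / [5];  Q = [1, 2, 6, 7] / [3, 4] / [5]
  Insert 3 (step 8): P = [1, 2, 3, 8] / [4, 7] / [5, 9];  Q = [1, 2, 6, 7] / [3, 4] / [5, 8]
  Insert 6 (step 9): P = [1, 2, 3, 6] / [4, 7, 8] / [5, 9];  Q = [1, 2, 6, 7] / [3, 4, 9] / [5, 8]
Final shape: (4, 3, 2).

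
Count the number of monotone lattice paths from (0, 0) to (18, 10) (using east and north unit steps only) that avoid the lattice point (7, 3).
Number of paths = 9304230

Total paths from (0, 0) to (18, 10): C(28, 18) = 13123110. Paths through (7, 3): (paths (0, 0) → (7, 3)) × (paths (7, 3) → (18, 10)) = C(10, 7) · C(18, 11) = 120 · 31824 = 3818880. Avoidance count = 13123110 − 3818880 = 9304230.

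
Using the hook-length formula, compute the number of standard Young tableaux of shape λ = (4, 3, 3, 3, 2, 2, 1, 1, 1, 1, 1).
# SYT of shape (4, 3, 3, 3, 2, 2, 1, 1, 1, 1, 1) = 157134978

Hook-length formula: f^λ = n! / Π hook(c), product over all cells c of the Young diagram. For λ = (4, 3, 3, 3, 2, 2, 1, 1, 1, 1, 1), n = 22 boxes. Hook lengths by row (left-to-right, top-to-bottom): [14, 8, 5, 1]; [12, 6, 3]; [11, 5, 2]; [10, 4, 1]; [8, 2]; [7, 1]; [5]; [4]; [3]; [2]; [1]. Product of hooks = 7153090560000. So f^λ = 22! / 7153090560000 = 1124000727777607680000 / 7153090560000 = 157134978.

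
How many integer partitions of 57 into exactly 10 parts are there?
p(57, 10 parts) = 43214

Partitions of n into exactly k parts are in bijection with partitions of n − k into at most k parts (subtract 1 from each part). So p(57, exactly 10) = p(47, parts ≤ 10). Computing via the recurrence p(m, j) = p(m, j−1) + p(m−j, j) gives 43214.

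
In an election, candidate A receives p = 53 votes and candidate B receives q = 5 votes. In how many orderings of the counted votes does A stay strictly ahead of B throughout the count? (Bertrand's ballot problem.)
Strict-lead orderings = 3792096

Total orderings of the 58 votes with 53 for A: C(58, 53) = 4582116. By the Bertrand ballot formula (Cycle Lemma / reflection principle), the number of orderings in which A is strictly ahead of B throughout is (p − q)/(p + q) · C(p + q, p) = (53 − 5)/(53 + 5) · 4582116 = 3792096.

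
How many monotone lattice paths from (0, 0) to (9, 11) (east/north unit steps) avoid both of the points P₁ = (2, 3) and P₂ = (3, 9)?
Number of paths = 99410

Inclusion–exclusion. Total paths: C(20, 9) = 167960. Through P₁: C(5, 2)·C(15, 7) = 64350. Through P₂: C(12, 3)·C(8, 6) = 6160. Since P₁ is strictly southwest of P₂, a monotone path through both must visit P₁ then P₂; paths through both = C(5, 2)·C(7, 1)·C(8, 6) = 1960. Avoid both = 167960 − 64350 − 6160 + 1960 = 99410.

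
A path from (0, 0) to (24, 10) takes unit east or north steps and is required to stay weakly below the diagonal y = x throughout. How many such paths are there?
Number of paths = 78676884

By the reflection principle (André's argument), the number of monotone paths to (24, 10) with n ≤ m that never go above y = x is C(34, 24) − C(34, 25) = 131128140 − 52451256 = 78676884.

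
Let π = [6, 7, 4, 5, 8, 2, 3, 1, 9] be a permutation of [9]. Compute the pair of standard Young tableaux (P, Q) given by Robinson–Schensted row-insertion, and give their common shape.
P = [1, 3, 8, 9] / [2, 5] / [4, 7] / [6];  Q = [1, 2, 5, 9] / [3, 4] / [6, 7] / [8];  common shape = (4, 2, 2, 1)

Row-insert the values π_1, π_2, … into P one at a time, bumping the leftmost entry strictly greater than the inserted value down to the next row. The recording tableau Q records, in position (i, j), the step at which that cell was added to P.
  Insert 6 (step 1): P = [6];  Q = [1]
  Insert 7 (step 2): P = [6, 7];  Q = [1, 2]
  Insert 4 (step 3): P = [4, 7] / [6];  Q = [1, 2] / [3]
  Insert 5 (step 4): P = [4, 5] / [6, 7];  Q = [1, 2] / [3, 4]
  Insert 8 (step 5): P = [4, 5, 8] / [6, 7];  Q = [1, 2, 5] / [3, 4]
  Insert 2 (step 6): P = [2, 5, 8] / [4, 7] / [6];  Q = [1, 2, 5] / [3, 4] / [6]
  Insert 3 (step 7): P = [2, 3, 8] / [4, 5] / [6, 7];  Q = [1, 2, 5] / [3, 4] / [6, 7]
  Insert 1 (step 8): P = [1, 3, 8] / [2, 5] / [4, 7] / [6];  Q = [1, 2, 5] / [3, 4] / [6, 7] / [8]
  Insert 9 (step 9): P = [1, 3, 8, 9] / [2, 5] / [4, 7] / [6];  Q = [1, 2, 5, 9] / [3, 4] / [6, 7] / [8]
Final shape: (4, 2, 2, 1).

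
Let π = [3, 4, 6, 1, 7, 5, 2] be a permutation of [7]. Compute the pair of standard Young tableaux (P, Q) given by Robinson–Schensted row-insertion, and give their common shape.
P = [1, 2, 5, 7] / [3, 4] / [6];  Q = [1, 2, 3, 5] / [4, 6] / [7];  common shape = (4, 2, 1)

Row-insert the values π_1, π_2, … into P one at a time, bumping the leftmost entry strictly greater than the inserted value down to the next row. The recording tableau Q records, in position (i, j), the step at which that cell was added to P.
  Insert 3 (step 1): P = [3];  Q = [1]
  Insert 4 (step 2): P = [3, 4];  Q = [1, 2]
  Insert 6 (step 3): P = [3, 4, 6];  Q = [1, 2, 3]
  Insert 1 (step 4): P = [1, 4, 6] / [3];  Q = [1, 2, 3] / [4]
  Insert 7 (step 5): P = [1, 4, 6, 7] / [3];  Q = [1, 2, 3, 5] / [4]
  Insert 5 (step 6): P = [1, 4, 5, 7] / [3, 6];  Q = [1, 2, 3, 5] / [4, 6]
  Insert 2 (step 7): P = [1, 2, 5, 7] / [3, 4] / [6];  Q = [1, 2, 3, 5] / [4, 6] / [7]
Final shape: (4, 2, 1).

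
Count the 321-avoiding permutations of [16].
C_16 = 35357670

These 321-avoiding permutations are counted by the Catalan number C_n = (1/(n + 1)) · C(2n, n). For n = 16: C_16 = (1/17) · C(32, 16) = 601080390/17 = 35357670.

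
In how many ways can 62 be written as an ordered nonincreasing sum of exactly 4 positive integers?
p(62, 4 parts) = 1735

Partitions of n into exactly k parts are in bijection with partitions of n − k into at most k parts (subtract 1 from each part). So p(62, exactly 4) = p(58, parts ≤ 4). Computing via the recurrence p(m, j) = p(m, j−1) + p(m−j, j) gives 1735.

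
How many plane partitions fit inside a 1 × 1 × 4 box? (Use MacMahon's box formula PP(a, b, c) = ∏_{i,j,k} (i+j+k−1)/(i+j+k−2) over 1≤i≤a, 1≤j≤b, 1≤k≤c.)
PP(1, 1, 4) = 5

Evaluate the triple product over i = 1..1, j = 1..1, k = 1..4. The factors are (2/1) · (3/2) · (4/3) · (5/4). The numerators and denominators telescope so the product is an integer; carrying out the multiplication exactly gives PP(1, 1, 4) = 5.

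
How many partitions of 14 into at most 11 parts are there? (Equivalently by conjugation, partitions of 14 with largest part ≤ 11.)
p(14, parts ≤ 11) = 131

Partitions of 14 with all parts ≤ 11: 11+3, 11+2+1, 11+1+1+1, 10+4, 10+3+1, 10+2+2, 10+2+1+1, 10+1+1+1+1, 9+5, 9+4+1, 9+3+2, 9+3+1+1, 9+2+2+1, 9+2+1+1+1, 9+1+1+1+1+1, 8+6, 8+5+1, 8+4+2, 8+4+1+1, 8+3+3, 8+3+2+1, 8+3+1+1+1, 8+2+2+2, 8+2+2+1+1, 8+2+1+1+1+1, 8+1+1+1+1+1+1, 7+7, 7+6+1, 7+5+2, 7+5+1+1, … (131 total). Count = 131.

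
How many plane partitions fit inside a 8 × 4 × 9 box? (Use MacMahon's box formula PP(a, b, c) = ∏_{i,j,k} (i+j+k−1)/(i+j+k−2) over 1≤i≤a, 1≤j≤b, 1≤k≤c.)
PP(8, 4, 9) = 151561524301616

Evaluate the triple product over i = 1..8, j = 1..4, k = 1..9. The factors are (2/1) · (3/2) · (4/3) · (5/4) · (6/5) · (7/6) · (8/7) · (9/8) · … (288 factors total). The numerators and denominators telescope so the product is an integer; carrying out the multiplication exactly gives PP(8, 4, 9) = 151561524301616.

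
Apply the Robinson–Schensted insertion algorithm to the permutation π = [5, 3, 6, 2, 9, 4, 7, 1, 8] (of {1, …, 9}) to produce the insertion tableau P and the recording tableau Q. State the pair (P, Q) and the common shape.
P = [1, 4, 7, 8] / [2, 6, 9] / [3] / [5];  Q = [1, 3, 5, 9] / [2, 6, 7] / [4] / [8];  common shape = (4, 3, 1, 1)

Row-insert the values π_1, π_2, … into P one at a time, bumping the leftmost entry strictly greater than the inserted value down to the next row. The recording tableau Q records, in position (i, j), the step at which that cell was added to P.
  Insert 5 (step 1): P = [5];  Q = [1]
  Insert 3 (step 2): P = [3] / [5];  Q = [1] / [2]
  Insert 6 (step 3): P = [3, 6] / [5];  Q = [1, 3] / [2]
  Insert 2 (step 4): P = [2, 6] / [3] / [5];  Q = [1, 3] / [2] / [4]
  Insert 9 (step 5): P = [2, 6, 9] / [3] / [5];  Q = [1, 3, 5] / [2] / [4]
  Insert 4 (step 6): P = [2, 4, 9] / [3, 6] / [5];  Q = [1, 3, 5] / [2, 6] / [4]
  Insert 7 (step 7): P = [2, 4, 7] / [3, 6, 9] / [5];  Q = [1, 3, 5] / [2, 6, 7] / [4]
  Insert 1 (step 8): P = [1, 4, 7] / [2, 6, 9] / [3] / [5];  Q = [1, 3, 5] / [2, 6, 7] / [4] / [8]
  Insert 8 (step 9): P = [1, 4, 7, 8] / [2, 6, 9] / [3] / [5];  Q = [1, 3, 5, 9] / [2, 6, 7] / [4] / [8]
Final shape: (4, 3, 1, 1).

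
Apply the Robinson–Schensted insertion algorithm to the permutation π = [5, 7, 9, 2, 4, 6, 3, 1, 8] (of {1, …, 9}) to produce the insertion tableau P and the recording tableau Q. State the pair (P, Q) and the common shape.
P = [1, 3, 6, 8] / [2, 7, 9] / [4] / [5];  Q = [1, 2, 3, 9] / [4, 5, 6] / [7] / [8];  common shape = (4, 3, 1, 1)

Row-insert the values π_1, π_2, … into P one at a time, bumping the leftmost entry strictly greater than the inserted value down to the next row. The recording tableau Q records, in position (i, j), the step at which that cell was added to P.
  Insert 5 (step 1): P = [5];  Q = [1]
  Insert 7 (step 2): P = [5, 7];  Q = [1, 2]
  Insert 9 (step 3): P = [5, 7, 9];  Q = [1, 2, 3]
  Insert 2 (step 4): P = [2, 7, 9] / [5];  Q = [1, 2, 3] / [4]
  Insert 4 (step 5): P = [2, 4, 9] / [5, 7];  Q = [1, 2, 3] / [4, 5]
  Insert 6 (step 6): P = [2, 4, 6] / [5, 7, 9];  Q = [1, 2, 3] / [4, 5, 6]
  Insert 3 (step 7): P = [2, 3, 6] / [4, 7, 9] / [5];  Q = [1, 2, 3] / [4, 5, 6] / [7]
  Insert 1 (step 8): P = [1, 3, 6] / [2, 7, 9] / [4] / [5];  Q = [1, 2, 3] / [4, 5, 6] / [7] / [8]
  Insert 8 (step 9): P = [1, 3, 6, 8] / [2, 7, 9] / [4] / [5];  Q = [1, 2, 3, 9] / [4, 5, 6] / [7] / [8]
Final shape: (4, 3, 1, 1).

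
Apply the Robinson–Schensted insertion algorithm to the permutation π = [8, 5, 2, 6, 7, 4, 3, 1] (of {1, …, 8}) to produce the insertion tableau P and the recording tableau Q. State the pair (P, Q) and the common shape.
P = [1, 3, 7] / [2, 6] / [4] / [5] / [8];  Q = [1, 4, 5] / [2, 6] / [3] / [7] / [8];  common shape = (3, 2, 1, 1, 1)

Row-insert the values π_1, π_2, … into P one at a time, bumping the leftmost entry strictly greater than the inserted value down to the next row. The recording tableau Q records, in position (i, j), the step at which that cell was added to P.
  Insert 8 (step 1): P = [8];  Q = [1]
  Insert 5 (step 2): P = [5] / [8];  Q = [1] / [2]
  Insert 2 (step 3): P = [2] / [5] / [8];  Q = [1] / [2] / [3]
  Insert 6 (step 4): P = [2, 6] / [5] / [8];  Q = [1, 4] / [2] / [3]
  Insert 7 (step 5): P = [2, 6, 7] / [5] / [8];  Q = [1, 4, 5] / [2] / [3]
  Insert 4 (step 6): P = [2, 4, 7] / [5, 6] / [8];  Q = [1, 4, 5] / [2, 6] / [3]
  Insert 3 (step 7): P = [2, 3, 7] / [4, 6] / [5] / [8];  Q = [1, 4, 5] / [2, 6] / [3] / [7]
  Insert 1 (step 8): P = [1, 3, 7] / [2, 6] / [4] / [5] / [8];  Q = [1, 4, 5] / [2, 6] / [3] / [7] / [8]
Final shape: (3, 2, 1, 1, 1).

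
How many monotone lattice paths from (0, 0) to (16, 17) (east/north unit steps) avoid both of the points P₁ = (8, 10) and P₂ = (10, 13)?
Number of paths = 736858320

Inclusion–exclusion. Total paths: C(33, 16) = 1166803110. Through P₁: C(18, 8)·C(15, 8) = 281582730. Through P₂: C(23, 10)·C(10, 6) = 240253860. Since P₁ is strictly southwest of P₂, a monotone path through both must visit P₁ then P₂; paths through both = C(18, 8)·C(5, 2)·C(10, 6) = 91891800. Avoid both = 1166803110 − 281582730 − 240253860 + 91891800 = 736858320.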